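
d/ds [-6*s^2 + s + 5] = 1 - 12*s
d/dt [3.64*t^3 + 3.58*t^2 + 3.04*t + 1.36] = 10.92*t^2 + 7.16*t + 3.04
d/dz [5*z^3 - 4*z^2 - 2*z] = 15*z^2 - 8*z - 2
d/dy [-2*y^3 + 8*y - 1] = 8 - 6*y^2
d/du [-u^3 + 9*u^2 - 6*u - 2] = -3*u^2 + 18*u - 6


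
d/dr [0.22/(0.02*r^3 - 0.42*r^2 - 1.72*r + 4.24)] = (-0.0132*r^2 + 0.1848*r + 0.3784)/(0.02*r^3 - 0.42*r^2 - 1.72*r + 4.24)^2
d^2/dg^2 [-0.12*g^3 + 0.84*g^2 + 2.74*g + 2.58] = 1.68 - 0.72*g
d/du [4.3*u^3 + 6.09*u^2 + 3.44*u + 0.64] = 12.9*u^2 + 12.18*u + 3.44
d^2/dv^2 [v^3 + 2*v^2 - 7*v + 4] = 6*v + 4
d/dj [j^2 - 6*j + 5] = 2*j - 6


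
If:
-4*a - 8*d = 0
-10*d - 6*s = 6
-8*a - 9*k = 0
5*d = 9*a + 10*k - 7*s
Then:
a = 63/29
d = -63/58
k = -56/29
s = 47/58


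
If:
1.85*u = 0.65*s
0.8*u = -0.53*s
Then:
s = 0.00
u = 0.00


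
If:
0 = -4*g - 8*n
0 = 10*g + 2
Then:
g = -1/5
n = 1/10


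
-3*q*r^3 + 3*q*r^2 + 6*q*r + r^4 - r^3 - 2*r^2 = r*(-3*q + r)*(r - 2)*(r + 1)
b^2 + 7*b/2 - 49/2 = (b - 7/2)*(b + 7)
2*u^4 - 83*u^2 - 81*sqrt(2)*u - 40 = (u - 5*sqrt(2))*(u + 4*sqrt(2))*(sqrt(2)*u + 1)^2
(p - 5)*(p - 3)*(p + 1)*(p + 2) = p^4 - 5*p^3 - 7*p^2 + 29*p + 30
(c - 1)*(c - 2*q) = c^2 - 2*c*q - c + 2*q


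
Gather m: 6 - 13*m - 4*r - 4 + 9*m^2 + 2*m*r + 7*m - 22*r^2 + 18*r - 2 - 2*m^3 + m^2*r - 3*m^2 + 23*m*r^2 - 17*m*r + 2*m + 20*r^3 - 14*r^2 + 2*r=-2*m^3 + m^2*(r + 6) + m*(23*r^2 - 15*r - 4) + 20*r^3 - 36*r^2 + 16*r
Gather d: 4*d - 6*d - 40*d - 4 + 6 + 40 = 42 - 42*d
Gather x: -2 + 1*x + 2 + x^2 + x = x^2 + 2*x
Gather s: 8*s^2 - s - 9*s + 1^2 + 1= 8*s^2 - 10*s + 2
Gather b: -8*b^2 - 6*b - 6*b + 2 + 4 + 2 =-8*b^2 - 12*b + 8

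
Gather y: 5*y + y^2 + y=y^2 + 6*y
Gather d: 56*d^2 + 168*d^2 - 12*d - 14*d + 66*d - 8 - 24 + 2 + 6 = 224*d^2 + 40*d - 24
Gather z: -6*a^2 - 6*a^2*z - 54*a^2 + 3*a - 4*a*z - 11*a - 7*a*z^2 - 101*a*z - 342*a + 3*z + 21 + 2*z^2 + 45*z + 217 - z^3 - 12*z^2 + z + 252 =-60*a^2 - 350*a - z^3 + z^2*(-7*a - 10) + z*(-6*a^2 - 105*a + 49) + 490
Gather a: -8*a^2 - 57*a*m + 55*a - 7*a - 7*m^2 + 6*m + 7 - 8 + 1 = -8*a^2 + a*(48 - 57*m) - 7*m^2 + 6*m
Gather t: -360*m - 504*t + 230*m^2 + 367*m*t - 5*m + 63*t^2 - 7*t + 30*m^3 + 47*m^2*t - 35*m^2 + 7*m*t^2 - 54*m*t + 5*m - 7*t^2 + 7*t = 30*m^3 + 195*m^2 - 360*m + t^2*(7*m + 56) + t*(47*m^2 + 313*m - 504)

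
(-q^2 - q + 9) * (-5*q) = 5*q^3 + 5*q^2 - 45*q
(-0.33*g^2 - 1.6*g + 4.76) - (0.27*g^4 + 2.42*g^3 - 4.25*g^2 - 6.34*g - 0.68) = -0.27*g^4 - 2.42*g^3 + 3.92*g^2 + 4.74*g + 5.44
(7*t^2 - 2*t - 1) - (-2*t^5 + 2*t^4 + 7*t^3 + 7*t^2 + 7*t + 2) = 2*t^5 - 2*t^4 - 7*t^3 - 9*t - 3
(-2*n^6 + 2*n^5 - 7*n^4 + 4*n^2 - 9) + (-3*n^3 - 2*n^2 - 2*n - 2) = -2*n^6 + 2*n^5 - 7*n^4 - 3*n^3 + 2*n^2 - 2*n - 11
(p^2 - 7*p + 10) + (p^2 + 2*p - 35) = 2*p^2 - 5*p - 25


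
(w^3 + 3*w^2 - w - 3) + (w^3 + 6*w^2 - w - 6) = 2*w^3 + 9*w^2 - 2*w - 9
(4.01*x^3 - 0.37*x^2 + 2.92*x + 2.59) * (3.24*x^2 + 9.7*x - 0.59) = 12.9924*x^5 + 37.6982*x^4 + 3.5059*x^3 + 36.9339*x^2 + 23.4002*x - 1.5281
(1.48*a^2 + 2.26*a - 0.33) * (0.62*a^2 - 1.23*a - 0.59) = 0.9176*a^4 - 0.4192*a^3 - 3.8576*a^2 - 0.9275*a + 0.1947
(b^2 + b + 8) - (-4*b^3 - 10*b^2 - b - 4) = 4*b^3 + 11*b^2 + 2*b + 12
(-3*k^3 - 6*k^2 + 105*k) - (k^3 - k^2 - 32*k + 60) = -4*k^3 - 5*k^2 + 137*k - 60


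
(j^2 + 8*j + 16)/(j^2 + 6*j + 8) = (j + 4)/(j + 2)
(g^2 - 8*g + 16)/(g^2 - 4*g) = (g - 4)/g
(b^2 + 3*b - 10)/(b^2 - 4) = (b + 5)/(b + 2)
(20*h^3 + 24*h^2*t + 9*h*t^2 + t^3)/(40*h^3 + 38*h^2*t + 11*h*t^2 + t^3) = (2*h + t)/(4*h + t)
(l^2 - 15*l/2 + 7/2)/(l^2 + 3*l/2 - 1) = (l - 7)/(l + 2)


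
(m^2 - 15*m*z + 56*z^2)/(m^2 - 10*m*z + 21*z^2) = (-m + 8*z)/(-m + 3*z)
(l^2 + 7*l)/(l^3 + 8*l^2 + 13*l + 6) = l*(l + 7)/(l^3 + 8*l^2 + 13*l + 6)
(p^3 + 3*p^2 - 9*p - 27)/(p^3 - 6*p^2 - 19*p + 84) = (p^2 + 6*p + 9)/(p^2 - 3*p - 28)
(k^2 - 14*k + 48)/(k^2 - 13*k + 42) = (k - 8)/(k - 7)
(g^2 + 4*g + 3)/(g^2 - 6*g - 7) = (g + 3)/(g - 7)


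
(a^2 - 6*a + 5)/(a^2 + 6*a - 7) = (a - 5)/(a + 7)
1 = 1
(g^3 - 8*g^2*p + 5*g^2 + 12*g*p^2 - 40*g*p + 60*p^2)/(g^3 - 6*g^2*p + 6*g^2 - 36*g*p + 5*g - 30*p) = (g - 2*p)/(g + 1)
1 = 1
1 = 1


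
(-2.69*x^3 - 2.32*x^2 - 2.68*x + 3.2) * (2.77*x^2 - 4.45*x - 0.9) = -7.4513*x^5 + 5.5441*x^4 + 5.3214*x^3 + 22.878*x^2 - 11.828*x - 2.88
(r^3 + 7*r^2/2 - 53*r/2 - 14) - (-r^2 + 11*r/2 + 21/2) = r^3 + 9*r^2/2 - 32*r - 49/2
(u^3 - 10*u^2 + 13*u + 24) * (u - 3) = u^4 - 13*u^3 + 43*u^2 - 15*u - 72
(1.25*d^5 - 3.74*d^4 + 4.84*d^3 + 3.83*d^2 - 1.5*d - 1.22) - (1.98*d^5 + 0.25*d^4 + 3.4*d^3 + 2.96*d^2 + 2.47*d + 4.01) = -0.73*d^5 - 3.99*d^4 + 1.44*d^3 + 0.87*d^2 - 3.97*d - 5.23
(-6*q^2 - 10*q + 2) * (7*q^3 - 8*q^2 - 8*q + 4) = -42*q^5 - 22*q^4 + 142*q^3 + 40*q^2 - 56*q + 8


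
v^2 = v^2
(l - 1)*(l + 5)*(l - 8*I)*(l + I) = l^4 + 4*l^3 - 7*I*l^3 + 3*l^2 - 28*I*l^2 + 32*l + 35*I*l - 40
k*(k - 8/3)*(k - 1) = k^3 - 11*k^2/3 + 8*k/3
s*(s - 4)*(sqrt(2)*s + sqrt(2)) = sqrt(2)*s^3 - 3*sqrt(2)*s^2 - 4*sqrt(2)*s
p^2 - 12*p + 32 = (p - 8)*(p - 4)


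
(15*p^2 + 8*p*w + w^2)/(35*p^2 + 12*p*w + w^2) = (3*p + w)/(7*p + w)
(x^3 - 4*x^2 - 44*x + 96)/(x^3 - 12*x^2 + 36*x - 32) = (x + 6)/(x - 2)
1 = 1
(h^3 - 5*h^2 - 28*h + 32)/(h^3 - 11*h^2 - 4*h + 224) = (h - 1)/(h - 7)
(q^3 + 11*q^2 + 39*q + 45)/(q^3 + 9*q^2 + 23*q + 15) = (q + 3)/(q + 1)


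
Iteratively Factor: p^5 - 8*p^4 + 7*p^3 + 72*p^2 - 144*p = (p - 4)*(p^4 - 4*p^3 - 9*p^2 + 36*p) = (p - 4)^2*(p^3 - 9*p) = (p - 4)^2*(p + 3)*(p^2 - 3*p) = (p - 4)^2*(p - 3)*(p + 3)*(p)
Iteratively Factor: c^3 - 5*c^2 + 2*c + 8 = (c + 1)*(c^2 - 6*c + 8) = (c - 2)*(c + 1)*(c - 4)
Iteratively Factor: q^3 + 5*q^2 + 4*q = (q)*(q^2 + 5*q + 4) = q*(q + 4)*(q + 1)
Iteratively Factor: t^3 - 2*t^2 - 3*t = (t - 3)*(t^2 + t) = t*(t - 3)*(t + 1)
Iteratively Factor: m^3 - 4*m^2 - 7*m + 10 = (m - 5)*(m^2 + m - 2) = (m - 5)*(m - 1)*(m + 2)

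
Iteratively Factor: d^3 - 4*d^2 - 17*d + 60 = (d + 4)*(d^2 - 8*d + 15) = (d - 3)*(d + 4)*(d - 5)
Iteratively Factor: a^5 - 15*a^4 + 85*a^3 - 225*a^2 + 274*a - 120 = (a - 3)*(a^4 - 12*a^3 + 49*a^2 - 78*a + 40) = (a - 3)*(a - 1)*(a^3 - 11*a^2 + 38*a - 40) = (a - 4)*(a - 3)*(a - 1)*(a^2 - 7*a + 10) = (a - 4)*(a - 3)*(a - 2)*(a - 1)*(a - 5)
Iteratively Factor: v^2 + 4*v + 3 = (v + 1)*(v + 3)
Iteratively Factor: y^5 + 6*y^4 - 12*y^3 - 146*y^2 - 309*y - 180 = (y + 3)*(y^4 + 3*y^3 - 21*y^2 - 83*y - 60) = (y + 3)^2*(y^3 - 21*y - 20) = (y + 1)*(y + 3)^2*(y^2 - y - 20) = (y - 5)*(y + 1)*(y + 3)^2*(y + 4)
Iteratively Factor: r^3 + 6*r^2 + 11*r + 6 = (r + 1)*(r^2 + 5*r + 6) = (r + 1)*(r + 3)*(r + 2)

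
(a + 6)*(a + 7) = a^2 + 13*a + 42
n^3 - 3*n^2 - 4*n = n*(n - 4)*(n + 1)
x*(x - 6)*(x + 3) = x^3 - 3*x^2 - 18*x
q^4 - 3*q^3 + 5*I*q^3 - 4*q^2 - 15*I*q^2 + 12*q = q*(q - 3)*(q + I)*(q + 4*I)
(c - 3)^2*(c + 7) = c^3 + c^2 - 33*c + 63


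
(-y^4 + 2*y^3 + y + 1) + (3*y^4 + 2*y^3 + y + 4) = 2*y^4 + 4*y^3 + 2*y + 5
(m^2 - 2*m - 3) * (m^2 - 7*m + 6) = m^4 - 9*m^3 + 17*m^2 + 9*m - 18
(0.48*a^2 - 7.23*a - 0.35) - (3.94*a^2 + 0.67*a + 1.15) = -3.46*a^2 - 7.9*a - 1.5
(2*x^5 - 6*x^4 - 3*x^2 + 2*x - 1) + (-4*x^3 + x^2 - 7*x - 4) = 2*x^5 - 6*x^4 - 4*x^3 - 2*x^2 - 5*x - 5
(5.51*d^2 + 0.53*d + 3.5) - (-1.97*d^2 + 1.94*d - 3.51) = 7.48*d^2 - 1.41*d + 7.01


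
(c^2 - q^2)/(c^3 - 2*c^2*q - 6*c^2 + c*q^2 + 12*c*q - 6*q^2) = (-c - q)/(-c^2 + c*q + 6*c - 6*q)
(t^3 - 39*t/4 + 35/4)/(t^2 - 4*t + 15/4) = (2*t^2 + 5*t - 7)/(2*t - 3)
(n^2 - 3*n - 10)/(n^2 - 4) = (n - 5)/(n - 2)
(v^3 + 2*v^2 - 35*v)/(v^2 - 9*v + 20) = v*(v + 7)/(v - 4)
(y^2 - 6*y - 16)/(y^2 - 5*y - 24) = (y + 2)/(y + 3)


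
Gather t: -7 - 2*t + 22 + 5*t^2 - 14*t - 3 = 5*t^2 - 16*t + 12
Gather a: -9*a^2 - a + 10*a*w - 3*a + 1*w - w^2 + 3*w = -9*a^2 + a*(10*w - 4) - w^2 + 4*w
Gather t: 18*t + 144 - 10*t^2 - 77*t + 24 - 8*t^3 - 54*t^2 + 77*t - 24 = -8*t^3 - 64*t^2 + 18*t + 144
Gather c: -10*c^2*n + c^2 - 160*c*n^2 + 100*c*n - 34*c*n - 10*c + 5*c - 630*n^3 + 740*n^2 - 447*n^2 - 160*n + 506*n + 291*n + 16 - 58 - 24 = c^2*(1 - 10*n) + c*(-160*n^2 + 66*n - 5) - 630*n^3 + 293*n^2 + 637*n - 66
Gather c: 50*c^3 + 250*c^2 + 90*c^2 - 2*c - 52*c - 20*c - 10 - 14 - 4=50*c^3 + 340*c^2 - 74*c - 28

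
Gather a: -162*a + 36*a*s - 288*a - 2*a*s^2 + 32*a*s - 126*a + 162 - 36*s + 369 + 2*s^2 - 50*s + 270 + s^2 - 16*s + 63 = a*(-2*s^2 + 68*s - 576) + 3*s^2 - 102*s + 864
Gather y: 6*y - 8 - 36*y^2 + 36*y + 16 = -36*y^2 + 42*y + 8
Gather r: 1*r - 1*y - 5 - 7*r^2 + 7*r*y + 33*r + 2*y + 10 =-7*r^2 + r*(7*y + 34) + y + 5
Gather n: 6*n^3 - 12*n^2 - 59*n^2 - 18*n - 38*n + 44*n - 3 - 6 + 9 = 6*n^3 - 71*n^2 - 12*n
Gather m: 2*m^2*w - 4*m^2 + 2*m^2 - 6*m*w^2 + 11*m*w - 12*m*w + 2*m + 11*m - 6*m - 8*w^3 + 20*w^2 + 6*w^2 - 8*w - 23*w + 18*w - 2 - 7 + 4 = m^2*(2*w - 2) + m*(-6*w^2 - w + 7) - 8*w^3 + 26*w^2 - 13*w - 5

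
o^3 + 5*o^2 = o^2*(o + 5)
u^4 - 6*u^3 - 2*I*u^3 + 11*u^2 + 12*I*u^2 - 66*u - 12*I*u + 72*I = (u - 6)*(u - 4*I)*(u - I)*(u + 3*I)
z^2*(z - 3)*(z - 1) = z^4 - 4*z^3 + 3*z^2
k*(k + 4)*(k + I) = k^3 + 4*k^2 + I*k^2 + 4*I*k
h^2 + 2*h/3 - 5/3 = (h - 1)*(h + 5/3)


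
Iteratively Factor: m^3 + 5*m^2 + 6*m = (m + 3)*(m^2 + 2*m) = (m + 2)*(m + 3)*(m)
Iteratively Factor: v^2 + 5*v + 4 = (v + 1)*(v + 4)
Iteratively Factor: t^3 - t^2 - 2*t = (t + 1)*(t^2 - 2*t) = t*(t + 1)*(t - 2)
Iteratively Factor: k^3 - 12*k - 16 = (k + 2)*(k^2 - 2*k - 8) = (k + 2)^2*(k - 4)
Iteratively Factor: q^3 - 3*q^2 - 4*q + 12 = (q + 2)*(q^2 - 5*q + 6) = (q - 3)*(q + 2)*(q - 2)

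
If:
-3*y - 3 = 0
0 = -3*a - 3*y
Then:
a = 1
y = -1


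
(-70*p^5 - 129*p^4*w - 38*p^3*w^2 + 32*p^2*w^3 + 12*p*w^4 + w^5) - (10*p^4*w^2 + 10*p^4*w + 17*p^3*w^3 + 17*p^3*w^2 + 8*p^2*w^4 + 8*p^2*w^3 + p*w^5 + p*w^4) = -70*p^5 - 10*p^4*w^2 - 139*p^4*w - 17*p^3*w^3 - 55*p^3*w^2 - 8*p^2*w^4 + 24*p^2*w^3 - p*w^5 + 11*p*w^4 + w^5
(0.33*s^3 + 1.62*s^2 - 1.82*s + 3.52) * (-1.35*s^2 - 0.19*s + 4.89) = -0.4455*s^5 - 2.2497*s^4 + 3.7629*s^3 + 3.5156*s^2 - 9.5686*s + 17.2128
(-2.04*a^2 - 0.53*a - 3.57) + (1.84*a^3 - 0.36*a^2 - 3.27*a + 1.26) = 1.84*a^3 - 2.4*a^2 - 3.8*a - 2.31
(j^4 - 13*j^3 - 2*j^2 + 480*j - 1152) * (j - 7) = j^5 - 20*j^4 + 89*j^3 + 494*j^2 - 4512*j + 8064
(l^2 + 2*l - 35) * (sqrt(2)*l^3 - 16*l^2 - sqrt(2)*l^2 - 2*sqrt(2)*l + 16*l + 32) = sqrt(2)*l^5 - 16*l^4 + sqrt(2)*l^4 - 39*sqrt(2)*l^3 - 16*l^3 + 31*sqrt(2)*l^2 + 624*l^2 - 496*l + 70*sqrt(2)*l - 1120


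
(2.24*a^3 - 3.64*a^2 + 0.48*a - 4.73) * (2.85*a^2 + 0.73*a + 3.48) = 6.384*a^5 - 8.7388*a^4 + 6.506*a^3 - 25.7973*a^2 - 1.7825*a - 16.4604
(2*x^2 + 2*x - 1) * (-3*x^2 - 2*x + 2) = -6*x^4 - 10*x^3 + 3*x^2 + 6*x - 2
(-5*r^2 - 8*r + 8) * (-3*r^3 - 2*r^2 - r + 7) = 15*r^5 + 34*r^4 - 3*r^3 - 43*r^2 - 64*r + 56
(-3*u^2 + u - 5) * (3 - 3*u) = 9*u^3 - 12*u^2 + 18*u - 15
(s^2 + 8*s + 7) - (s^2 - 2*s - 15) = 10*s + 22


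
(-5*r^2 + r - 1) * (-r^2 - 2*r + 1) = 5*r^4 + 9*r^3 - 6*r^2 + 3*r - 1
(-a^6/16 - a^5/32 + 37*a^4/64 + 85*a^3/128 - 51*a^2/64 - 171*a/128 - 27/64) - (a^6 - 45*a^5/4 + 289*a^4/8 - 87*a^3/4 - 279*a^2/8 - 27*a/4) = -17*a^6/16 + 359*a^5/32 - 2275*a^4/64 + 2869*a^3/128 + 2181*a^2/64 + 693*a/128 - 27/64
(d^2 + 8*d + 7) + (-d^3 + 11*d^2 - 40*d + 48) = -d^3 + 12*d^2 - 32*d + 55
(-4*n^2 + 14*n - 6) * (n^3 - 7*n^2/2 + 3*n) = -4*n^5 + 28*n^4 - 67*n^3 + 63*n^2 - 18*n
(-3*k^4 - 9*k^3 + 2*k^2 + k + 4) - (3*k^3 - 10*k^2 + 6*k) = -3*k^4 - 12*k^3 + 12*k^2 - 5*k + 4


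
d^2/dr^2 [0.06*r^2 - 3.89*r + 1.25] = 0.120000000000000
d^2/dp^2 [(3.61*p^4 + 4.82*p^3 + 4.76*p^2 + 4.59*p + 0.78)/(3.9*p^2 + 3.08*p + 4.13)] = (109.8162*p^6 + 260.17992*p^5 + 554.353044*p^4 + 696.18128*p^3 + 717.945756000001*p^2 + 105.914928*p + 35.28028)/(59.319*p^6 + 140.5404*p^5 + 299.44278*p^4 + 326.875472*p^3 + 317.102226*p^2 + 157.605756*p + 70.444997)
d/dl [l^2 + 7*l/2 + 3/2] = 2*l + 7/2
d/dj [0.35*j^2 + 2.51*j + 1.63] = 0.7*j + 2.51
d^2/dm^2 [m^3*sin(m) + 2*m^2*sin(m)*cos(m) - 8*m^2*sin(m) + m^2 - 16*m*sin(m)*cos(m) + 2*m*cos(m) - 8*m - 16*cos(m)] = -m^3*sin(m) + 8*m^2*sin(m) - 4*m^2*sin(2*m) + 6*m^2*cos(m) + 6*m*sin(m) + 32*m*sin(2*m) - 34*m*cos(m) + 8*m*cos(2*m) - 20*sin(m) + 2*sin(2*m) + 16*cos(m) - 32*cos(2*m) + 2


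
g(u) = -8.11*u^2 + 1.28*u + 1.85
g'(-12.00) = 195.92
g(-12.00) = -1181.35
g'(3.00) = -47.38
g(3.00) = -67.30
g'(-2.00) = 33.72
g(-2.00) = -33.15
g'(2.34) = -36.67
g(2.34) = -39.56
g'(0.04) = 0.63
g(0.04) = 1.89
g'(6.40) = -102.53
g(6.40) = -322.14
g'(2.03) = -31.65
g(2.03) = -28.97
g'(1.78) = -27.59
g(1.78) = -21.57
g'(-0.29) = 5.98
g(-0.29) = 0.80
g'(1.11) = -16.72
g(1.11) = -6.72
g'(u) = 1.28 - 16.22*u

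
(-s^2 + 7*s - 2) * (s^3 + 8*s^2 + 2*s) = -s^5 - s^4 + 52*s^3 - 2*s^2 - 4*s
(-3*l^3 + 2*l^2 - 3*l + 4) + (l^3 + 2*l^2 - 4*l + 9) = -2*l^3 + 4*l^2 - 7*l + 13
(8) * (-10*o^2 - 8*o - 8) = -80*o^2 - 64*o - 64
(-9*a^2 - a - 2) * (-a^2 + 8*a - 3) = 9*a^4 - 71*a^3 + 21*a^2 - 13*a + 6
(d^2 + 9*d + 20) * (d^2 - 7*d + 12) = d^4 + 2*d^3 - 31*d^2 - 32*d + 240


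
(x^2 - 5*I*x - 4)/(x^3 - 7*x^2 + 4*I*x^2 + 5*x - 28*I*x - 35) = (x - 4*I)/(x^2 + x*(-7 + 5*I) - 35*I)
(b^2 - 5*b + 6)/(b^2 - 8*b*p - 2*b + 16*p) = (3 - b)/(-b + 8*p)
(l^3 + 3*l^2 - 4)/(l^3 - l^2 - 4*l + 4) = (l + 2)/(l - 2)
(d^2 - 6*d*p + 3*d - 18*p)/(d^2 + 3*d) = (d - 6*p)/d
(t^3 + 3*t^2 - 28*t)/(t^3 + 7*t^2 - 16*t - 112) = t/(t + 4)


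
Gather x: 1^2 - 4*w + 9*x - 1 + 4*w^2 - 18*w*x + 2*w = 4*w^2 - 2*w + x*(9 - 18*w)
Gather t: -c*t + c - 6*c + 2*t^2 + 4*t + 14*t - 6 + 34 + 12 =-5*c + 2*t^2 + t*(18 - c) + 40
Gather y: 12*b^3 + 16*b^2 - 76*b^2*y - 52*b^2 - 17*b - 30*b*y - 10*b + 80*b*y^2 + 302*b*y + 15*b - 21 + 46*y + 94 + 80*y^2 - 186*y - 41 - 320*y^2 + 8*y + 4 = 12*b^3 - 36*b^2 - 12*b + y^2*(80*b - 240) + y*(-76*b^2 + 272*b - 132) + 36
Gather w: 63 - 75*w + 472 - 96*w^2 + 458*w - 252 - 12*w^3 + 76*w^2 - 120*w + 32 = -12*w^3 - 20*w^2 + 263*w + 315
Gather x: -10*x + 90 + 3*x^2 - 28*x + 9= 3*x^2 - 38*x + 99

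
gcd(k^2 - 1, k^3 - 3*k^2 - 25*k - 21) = k + 1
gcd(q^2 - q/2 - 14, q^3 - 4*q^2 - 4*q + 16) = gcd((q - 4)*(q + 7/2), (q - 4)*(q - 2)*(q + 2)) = q - 4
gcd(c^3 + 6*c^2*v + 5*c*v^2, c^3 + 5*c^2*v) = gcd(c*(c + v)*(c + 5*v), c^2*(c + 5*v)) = c^2 + 5*c*v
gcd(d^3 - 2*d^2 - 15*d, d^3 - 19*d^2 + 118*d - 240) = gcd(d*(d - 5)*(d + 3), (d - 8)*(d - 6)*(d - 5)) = d - 5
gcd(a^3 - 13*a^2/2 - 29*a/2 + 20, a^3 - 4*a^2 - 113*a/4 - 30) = a^2 - 11*a/2 - 20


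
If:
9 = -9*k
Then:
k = -1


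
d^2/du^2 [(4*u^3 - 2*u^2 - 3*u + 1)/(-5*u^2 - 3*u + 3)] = 6*(-17*u^3 + 41*u^2 - 6*u + 7)/(125*u^6 + 225*u^5 - 90*u^4 - 243*u^3 + 54*u^2 + 81*u - 27)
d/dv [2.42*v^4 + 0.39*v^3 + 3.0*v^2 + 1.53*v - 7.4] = 9.68*v^3 + 1.17*v^2 + 6.0*v + 1.53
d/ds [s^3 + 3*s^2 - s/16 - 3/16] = 3*s^2 + 6*s - 1/16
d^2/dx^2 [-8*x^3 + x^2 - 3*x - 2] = 2 - 48*x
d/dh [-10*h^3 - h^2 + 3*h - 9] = -30*h^2 - 2*h + 3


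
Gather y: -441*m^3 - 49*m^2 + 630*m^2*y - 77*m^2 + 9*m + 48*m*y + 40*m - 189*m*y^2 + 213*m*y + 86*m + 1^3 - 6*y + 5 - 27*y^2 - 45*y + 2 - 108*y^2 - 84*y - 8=-441*m^3 - 126*m^2 + 135*m + y^2*(-189*m - 135) + y*(630*m^2 + 261*m - 135)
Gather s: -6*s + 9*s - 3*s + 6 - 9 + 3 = 0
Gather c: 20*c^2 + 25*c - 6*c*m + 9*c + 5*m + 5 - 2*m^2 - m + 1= 20*c^2 + c*(34 - 6*m) - 2*m^2 + 4*m + 6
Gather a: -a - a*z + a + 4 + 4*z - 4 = -a*z + 4*z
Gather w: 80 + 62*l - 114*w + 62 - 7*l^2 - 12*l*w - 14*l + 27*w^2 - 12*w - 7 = -7*l^2 + 48*l + 27*w^2 + w*(-12*l - 126) + 135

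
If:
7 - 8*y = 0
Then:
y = 7/8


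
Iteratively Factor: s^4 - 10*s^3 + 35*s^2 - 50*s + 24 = (s - 4)*(s^3 - 6*s^2 + 11*s - 6) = (s - 4)*(s - 2)*(s^2 - 4*s + 3) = (s - 4)*(s - 2)*(s - 1)*(s - 3)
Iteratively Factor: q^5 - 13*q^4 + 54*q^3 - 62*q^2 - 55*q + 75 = (q - 5)*(q^4 - 8*q^3 + 14*q^2 + 8*q - 15) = (q - 5)*(q - 1)*(q^3 - 7*q^2 + 7*q + 15) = (q - 5)^2*(q - 1)*(q^2 - 2*q - 3) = (q - 5)^2*(q - 3)*(q - 1)*(q + 1)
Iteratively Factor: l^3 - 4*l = (l + 2)*(l^2 - 2*l) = (l - 2)*(l + 2)*(l)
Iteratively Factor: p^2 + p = (p)*(p + 1)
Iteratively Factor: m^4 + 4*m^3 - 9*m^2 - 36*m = (m - 3)*(m^3 + 7*m^2 + 12*m) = (m - 3)*(m + 4)*(m^2 + 3*m) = (m - 3)*(m + 3)*(m + 4)*(m)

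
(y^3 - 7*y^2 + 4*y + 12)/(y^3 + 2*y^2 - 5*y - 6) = (y - 6)/(y + 3)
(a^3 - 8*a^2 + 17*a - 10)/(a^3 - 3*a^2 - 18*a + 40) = (a - 1)/(a + 4)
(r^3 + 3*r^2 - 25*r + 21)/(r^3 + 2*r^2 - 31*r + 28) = (r - 3)/(r - 4)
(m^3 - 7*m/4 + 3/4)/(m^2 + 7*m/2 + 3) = (2*m^2 - 3*m + 1)/(2*(m + 2))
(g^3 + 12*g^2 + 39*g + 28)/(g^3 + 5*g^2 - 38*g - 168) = (g + 1)/(g - 6)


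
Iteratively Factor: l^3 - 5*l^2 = (l)*(l^2 - 5*l) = l^2*(l - 5)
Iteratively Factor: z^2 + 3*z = (z)*(z + 3)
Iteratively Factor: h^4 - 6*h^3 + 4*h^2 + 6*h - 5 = (h - 5)*(h^3 - h^2 - h + 1) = (h - 5)*(h - 1)*(h^2 - 1) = (h - 5)*(h - 1)*(h + 1)*(h - 1)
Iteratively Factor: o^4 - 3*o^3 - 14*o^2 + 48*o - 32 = (o - 4)*(o^3 + o^2 - 10*o + 8) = (o - 4)*(o - 1)*(o^2 + 2*o - 8) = (o - 4)*(o - 2)*(o - 1)*(o + 4)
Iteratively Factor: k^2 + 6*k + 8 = (k + 4)*(k + 2)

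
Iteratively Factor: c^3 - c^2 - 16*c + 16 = (c - 4)*(c^2 + 3*c - 4) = (c - 4)*(c + 4)*(c - 1)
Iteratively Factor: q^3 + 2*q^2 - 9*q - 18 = (q + 3)*(q^2 - q - 6) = (q + 2)*(q + 3)*(q - 3)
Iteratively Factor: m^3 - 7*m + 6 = (m - 1)*(m^2 + m - 6) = (m - 2)*(m - 1)*(m + 3)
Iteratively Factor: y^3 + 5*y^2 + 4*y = (y)*(y^2 + 5*y + 4) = y*(y + 1)*(y + 4)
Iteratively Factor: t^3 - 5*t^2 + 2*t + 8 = (t + 1)*(t^2 - 6*t + 8) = (t - 2)*(t + 1)*(t - 4)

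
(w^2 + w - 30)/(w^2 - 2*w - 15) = (w + 6)/(w + 3)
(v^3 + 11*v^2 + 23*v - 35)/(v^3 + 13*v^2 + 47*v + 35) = (v - 1)/(v + 1)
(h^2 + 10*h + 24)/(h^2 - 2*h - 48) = (h + 4)/(h - 8)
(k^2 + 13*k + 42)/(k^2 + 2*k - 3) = (k^2 + 13*k + 42)/(k^2 + 2*k - 3)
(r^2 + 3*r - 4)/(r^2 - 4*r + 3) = (r + 4)/(r - 3)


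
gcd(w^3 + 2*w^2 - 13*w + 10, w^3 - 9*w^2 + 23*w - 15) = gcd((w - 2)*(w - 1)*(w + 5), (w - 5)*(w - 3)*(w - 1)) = w - 1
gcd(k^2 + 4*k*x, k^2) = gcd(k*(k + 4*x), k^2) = k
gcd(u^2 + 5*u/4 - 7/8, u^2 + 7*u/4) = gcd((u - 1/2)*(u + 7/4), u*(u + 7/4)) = u + 7/4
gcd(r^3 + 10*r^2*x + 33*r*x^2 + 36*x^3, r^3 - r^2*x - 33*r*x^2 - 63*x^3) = r^2 + 6*r*x + 9*x^2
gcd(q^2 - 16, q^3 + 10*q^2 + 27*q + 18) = 1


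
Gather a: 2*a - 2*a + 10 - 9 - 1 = 0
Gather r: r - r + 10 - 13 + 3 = 0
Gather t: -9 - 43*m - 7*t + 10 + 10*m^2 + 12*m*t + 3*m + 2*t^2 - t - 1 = 10*m^2 - 40*m + 2*t^2 + t*(12*m - 8)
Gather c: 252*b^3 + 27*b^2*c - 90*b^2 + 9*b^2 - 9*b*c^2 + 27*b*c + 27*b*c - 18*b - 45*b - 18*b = 252*b^3 - 81*b^2 - 9*b*c^2 - 81*b + c*(27*b^2 + 54*b)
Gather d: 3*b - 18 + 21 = 3*b + 3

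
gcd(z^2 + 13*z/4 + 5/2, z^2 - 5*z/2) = 1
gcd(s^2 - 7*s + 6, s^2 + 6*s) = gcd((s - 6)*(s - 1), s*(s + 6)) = 1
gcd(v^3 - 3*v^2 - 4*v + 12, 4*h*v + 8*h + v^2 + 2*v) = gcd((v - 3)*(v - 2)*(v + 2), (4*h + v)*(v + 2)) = v + 2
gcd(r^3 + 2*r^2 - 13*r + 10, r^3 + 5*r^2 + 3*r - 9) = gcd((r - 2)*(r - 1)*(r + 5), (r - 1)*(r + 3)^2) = r - 1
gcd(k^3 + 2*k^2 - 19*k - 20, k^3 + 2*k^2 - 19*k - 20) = k^3 + 2*k^2 - 19*k - 20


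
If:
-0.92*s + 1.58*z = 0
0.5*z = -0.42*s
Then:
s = 0.00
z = 0.00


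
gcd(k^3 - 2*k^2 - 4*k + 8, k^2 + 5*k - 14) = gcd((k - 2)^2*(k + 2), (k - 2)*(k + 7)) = k - 2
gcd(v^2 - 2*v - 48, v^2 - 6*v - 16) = v - 8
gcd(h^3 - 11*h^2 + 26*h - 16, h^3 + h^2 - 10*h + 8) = h^2 - 3*h + 2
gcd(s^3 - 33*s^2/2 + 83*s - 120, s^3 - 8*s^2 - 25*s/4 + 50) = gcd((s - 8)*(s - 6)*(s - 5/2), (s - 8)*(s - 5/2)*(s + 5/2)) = s^2 - 21*s/2 + 20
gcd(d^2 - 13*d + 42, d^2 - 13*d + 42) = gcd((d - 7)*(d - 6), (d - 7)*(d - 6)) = d^2 - 13*d + 42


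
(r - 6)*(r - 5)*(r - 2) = r^3 - 13*r^2 + 52*r - 60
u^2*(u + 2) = u^3 + 2*u^2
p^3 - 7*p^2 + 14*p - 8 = (p - 4)*(p - 2)*(p - 1)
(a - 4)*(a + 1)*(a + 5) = a^3 + 2*a^2 - 19*a - 20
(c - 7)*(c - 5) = c^2 - 12*c + 35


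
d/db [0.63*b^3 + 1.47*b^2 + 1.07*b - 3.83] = 1.89*b^2 + 2.94*b + 1.07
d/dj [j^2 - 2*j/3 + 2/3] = 2*j - 2/3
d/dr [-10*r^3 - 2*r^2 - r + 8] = -30*r^2 - 4*r - 1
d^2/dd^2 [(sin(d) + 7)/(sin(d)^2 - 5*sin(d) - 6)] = (-sin(d)^4 - 32*sin(d)^3 + 103*sin(d)^2 - 374*sin(d) + 374)/((sin(d) - 6)^3*(sin(d) + 1)^2)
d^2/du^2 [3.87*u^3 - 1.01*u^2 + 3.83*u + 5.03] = 23.22*u - 2.02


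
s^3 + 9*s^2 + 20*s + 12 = (s + 1)*(s + 2)*(s + 6)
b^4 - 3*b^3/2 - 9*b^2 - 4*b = b*(b - 4)*(b + 1/2)*(b + 2)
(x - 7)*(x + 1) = x^2 - 6*x - 7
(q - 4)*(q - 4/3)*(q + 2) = q^3 - 10*q^2/3 - 16*q/3 + 32/3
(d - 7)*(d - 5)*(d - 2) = d^3 - 14*d^2 + 59*d - 70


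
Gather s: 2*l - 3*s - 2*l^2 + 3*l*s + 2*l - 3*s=-2*l^2 + 4*l + s*(3*l - 6)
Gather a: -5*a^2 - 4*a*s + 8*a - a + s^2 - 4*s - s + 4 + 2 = -5*a^2 + a*(7 - 4*s) + s^2 - 5*s + 6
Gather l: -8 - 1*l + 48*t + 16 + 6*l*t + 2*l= l*(6*t + 1) + 48*t + 8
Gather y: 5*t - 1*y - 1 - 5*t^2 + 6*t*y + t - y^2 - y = -5*t^2 + 6*t - y^2 + y*(6*t - 2) - 1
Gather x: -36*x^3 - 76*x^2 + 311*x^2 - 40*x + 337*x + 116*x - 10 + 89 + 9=-36*x^3 + 235*x^2 + 413*x + 88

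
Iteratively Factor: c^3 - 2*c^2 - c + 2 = (c + 1)*(c^2 - 3*c + 2) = (c - 2)*(c + 1)*(c - 1)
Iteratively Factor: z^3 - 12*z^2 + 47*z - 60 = (z - 3)*(z^2 - 9*z + 20) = (z - 4)*(z - 3)*(z - 5)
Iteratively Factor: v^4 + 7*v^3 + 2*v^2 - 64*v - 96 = (v + 2)*(v^3 + 5*v^2 - 8*v - 48) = (v - 3)*(v + 2)*(v^2 + 8*v + 16) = (v - 3)*(v + 2)*(v + 4)*(v + 4)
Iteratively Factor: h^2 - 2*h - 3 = (h - 3)*(h + 1)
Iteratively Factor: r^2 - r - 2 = (r + 1)*(r - 2)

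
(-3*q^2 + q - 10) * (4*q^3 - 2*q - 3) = -12*q^5 + 4*q^4 - 34*q^3 + 7*q^2 + 17*q + 30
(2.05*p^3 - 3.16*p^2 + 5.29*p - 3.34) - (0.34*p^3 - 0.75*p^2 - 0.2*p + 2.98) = 1.71*p^3 - 2.41*p^2 + 5.49*p - 6.32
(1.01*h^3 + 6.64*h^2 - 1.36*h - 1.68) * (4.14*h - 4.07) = 4.1814*h^4 + 23.3789*h^3 - 32.6552*h^2 - 1.42*h + 6.8376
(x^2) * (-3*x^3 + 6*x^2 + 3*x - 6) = -3*x^5 + 6*x^4 + 3*x^3 - 6*x^2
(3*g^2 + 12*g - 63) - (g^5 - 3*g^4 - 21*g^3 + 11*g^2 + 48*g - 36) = -g^5 + 3*g^4 + 21*g^3 - 8*g^2 - 36*g - 27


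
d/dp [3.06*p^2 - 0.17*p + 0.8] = 6.12*p - 0.17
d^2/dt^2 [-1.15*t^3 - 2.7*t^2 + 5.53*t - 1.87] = -6.9*t - 5.4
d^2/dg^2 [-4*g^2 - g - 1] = -8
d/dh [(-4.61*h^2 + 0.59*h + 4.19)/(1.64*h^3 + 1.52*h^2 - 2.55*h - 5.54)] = (7.5604*h^4 - 1.9352*h^3 - 9.75610000000001*h^2 + 38.3412*h + 7.4159)/(2.6896*h^6 + 4.9856*h^5 - 6.0536*h^4 - 25.9232*h^3 - 10.3391*h^2 + 28.254*h + 30.6916)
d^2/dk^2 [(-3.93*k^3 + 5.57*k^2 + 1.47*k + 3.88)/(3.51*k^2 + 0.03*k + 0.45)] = (5.6843418860808e-14*k^5 + 47.455848*k^3 + 233.706708*k^2 - 16.254756*k - 10.033776)/(43.243551*k^6 + 1.108809*k^5 + 16.641612*k^4 + 0.284337*k^3 + 2.13354*k^2 + 0.018225*k + 0.091125)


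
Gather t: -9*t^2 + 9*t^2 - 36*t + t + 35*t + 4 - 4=0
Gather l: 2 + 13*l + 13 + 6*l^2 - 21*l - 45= 6*l^2 - 8*l - 30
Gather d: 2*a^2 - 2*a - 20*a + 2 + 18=2*a^2 - 22*a + 20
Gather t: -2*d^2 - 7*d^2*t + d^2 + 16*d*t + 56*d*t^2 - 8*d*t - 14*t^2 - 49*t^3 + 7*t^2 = -d^2 - 49*t^3 + t^2*(56*d - 7) + t*(-7*d^2 + 8*d)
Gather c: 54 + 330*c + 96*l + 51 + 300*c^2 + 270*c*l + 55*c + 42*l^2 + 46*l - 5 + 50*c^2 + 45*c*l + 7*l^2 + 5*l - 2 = 350*c^2 + c*(315*l + 385) + 49*l^2 + 147*l + 98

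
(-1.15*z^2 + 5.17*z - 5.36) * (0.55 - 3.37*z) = 3.8755*z^3 - 18.0554*z^2 + 20.9067*z - 2.948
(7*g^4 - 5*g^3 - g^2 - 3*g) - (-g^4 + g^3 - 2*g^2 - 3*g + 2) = 8*g^4 - 6*g^3 + g^2 - 2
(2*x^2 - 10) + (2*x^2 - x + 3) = 4*x^2 - x - 7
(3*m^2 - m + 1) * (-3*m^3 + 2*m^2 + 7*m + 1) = -9*m^5 + 9*m^4 + 16*m^3 - 2*m^2 + 6*m + 1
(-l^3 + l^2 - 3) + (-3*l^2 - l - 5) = -l^3 - 2*l^2 - l - 8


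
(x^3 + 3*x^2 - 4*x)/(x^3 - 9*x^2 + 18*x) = (x^2 + 3*x - 4)/(x^2 - 9*x + 18)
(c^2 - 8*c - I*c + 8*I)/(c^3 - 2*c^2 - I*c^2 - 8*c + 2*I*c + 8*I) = (c - 8)/(c^2 - 2*c - 8)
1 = 1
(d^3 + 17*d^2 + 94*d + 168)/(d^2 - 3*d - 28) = (d^2 + 13*d + 42)/(d - 7)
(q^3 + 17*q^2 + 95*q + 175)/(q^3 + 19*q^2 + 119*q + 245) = (q + 5)/(q + 7)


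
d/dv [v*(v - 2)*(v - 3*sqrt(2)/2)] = 3*v^2 - 3*sqrt(2)*v - 4*v + 3*sqrt(2)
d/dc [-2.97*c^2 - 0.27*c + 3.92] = -5.94*c - 0.27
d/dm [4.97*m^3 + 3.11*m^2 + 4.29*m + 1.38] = 14.91*m^2 + 6.22*m + 4.29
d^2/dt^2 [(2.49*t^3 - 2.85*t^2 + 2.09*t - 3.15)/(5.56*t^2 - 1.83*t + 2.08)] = (30.3073059999998*t^3 - 443.376576*t^2 + 111.917544*t + 43.010442)/(171.879616*t^6 - 169.715664*t^5 + 248.760516*t^4 - 133.109991*t^3 + 93.061488*t^2 - 23.751936*t + 8.998912)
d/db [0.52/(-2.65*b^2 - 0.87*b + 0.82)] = (2.756*b + 0.4524)/(2.65*b^2 + 0.87*b - 0.82)^2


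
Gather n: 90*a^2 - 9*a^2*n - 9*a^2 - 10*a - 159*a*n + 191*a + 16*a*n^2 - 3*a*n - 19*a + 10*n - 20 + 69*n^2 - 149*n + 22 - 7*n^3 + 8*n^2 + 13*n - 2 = 81*a^2 + 162*a - 7*n^3 + n^2*(16*a + 77) + n*(-9*a^2 - 162*a - 126)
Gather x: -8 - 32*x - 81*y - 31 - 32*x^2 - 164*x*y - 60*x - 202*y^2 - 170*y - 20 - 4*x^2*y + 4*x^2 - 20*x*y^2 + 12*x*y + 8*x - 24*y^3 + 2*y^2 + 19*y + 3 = x^2*(-4*y - 28) + x*(-20*y^2 - 152*y - 84) - 24*y^3 - 200*y^2 - 232*y - 56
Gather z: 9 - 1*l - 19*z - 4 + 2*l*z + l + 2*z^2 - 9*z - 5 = 2*z^2 + z*(2*l - 28)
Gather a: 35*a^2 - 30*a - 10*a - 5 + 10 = 35*a^2 - 40*a + 5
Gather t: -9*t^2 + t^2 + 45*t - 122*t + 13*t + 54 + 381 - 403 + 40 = -8*t^2 - 64*t + 72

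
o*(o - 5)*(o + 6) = o^3 + o^2 - 30*o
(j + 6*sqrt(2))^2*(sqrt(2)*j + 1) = sqrt(2)*j^3 + 25*j^2 + 84*sqrt(2)*j + 72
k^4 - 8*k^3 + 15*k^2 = k^2*(k - 5)*(k - 3)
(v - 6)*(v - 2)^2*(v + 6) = v^4 - 4*v^3 - 32*v^2 + 144*v - 144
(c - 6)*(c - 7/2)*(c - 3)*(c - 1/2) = c^4 - 13*c^3 + 223*c^2/4 - 351*c/4 + 63/2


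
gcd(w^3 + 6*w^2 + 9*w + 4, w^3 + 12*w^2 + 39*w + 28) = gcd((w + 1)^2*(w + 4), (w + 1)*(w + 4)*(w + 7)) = w^2 + 5*w + 4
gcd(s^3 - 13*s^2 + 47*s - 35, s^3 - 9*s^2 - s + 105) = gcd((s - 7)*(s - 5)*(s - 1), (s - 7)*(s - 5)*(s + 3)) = s^2 - 12*s + 35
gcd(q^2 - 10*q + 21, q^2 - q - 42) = q - 7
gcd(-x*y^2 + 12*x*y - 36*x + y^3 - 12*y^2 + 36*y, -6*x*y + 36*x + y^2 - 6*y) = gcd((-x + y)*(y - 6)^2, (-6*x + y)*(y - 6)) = y - 6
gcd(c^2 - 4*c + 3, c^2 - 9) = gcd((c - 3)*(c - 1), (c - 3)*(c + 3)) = c - 3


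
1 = 1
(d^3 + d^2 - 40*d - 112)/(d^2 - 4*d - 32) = (d^2 - 3*d - 28)/(d - 8)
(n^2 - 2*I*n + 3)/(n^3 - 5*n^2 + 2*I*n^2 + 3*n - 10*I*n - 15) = (n^2 - 2*I*n + 3)/(n^3 + n^2*(-5 + 2*I) + n*(3 - 10*I) - 15)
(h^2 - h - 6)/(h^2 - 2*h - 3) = (h + 2)/(h + 1)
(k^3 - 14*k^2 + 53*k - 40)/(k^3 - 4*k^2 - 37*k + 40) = (k - 5)/(k + 5)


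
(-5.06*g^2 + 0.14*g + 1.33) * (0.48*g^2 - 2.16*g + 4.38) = -2.4288*g^4 + 10.9968*g^3 - 21.8268*g^2 - 2.2596*g + 5.8254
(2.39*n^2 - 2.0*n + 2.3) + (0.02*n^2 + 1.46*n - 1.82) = 2.41*n^2 - 0.54*n + 0.48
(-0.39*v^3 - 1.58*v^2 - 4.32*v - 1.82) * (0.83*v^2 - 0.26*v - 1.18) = -0.3237*v^5 - 1.21*v^4 - 2.7146*v^3 + 1.477*v^2 + 5.5708*v + 2.1476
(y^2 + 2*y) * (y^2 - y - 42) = y^4 + y^3 - 44*y^2 - 84*y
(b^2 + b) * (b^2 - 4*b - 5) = b^4 - 3*b^3 - 9*b^2 - 5*b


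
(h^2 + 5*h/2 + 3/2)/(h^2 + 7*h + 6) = (h + 3/2)/(h + 6)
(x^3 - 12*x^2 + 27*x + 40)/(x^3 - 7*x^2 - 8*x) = (x - 5)/x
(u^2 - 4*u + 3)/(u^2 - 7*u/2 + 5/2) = 2*(u - 3)/(2*u - 5)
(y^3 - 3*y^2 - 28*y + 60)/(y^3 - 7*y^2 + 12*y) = (y^3 - 3*y^2 - 28*y + 60)/(y*(y^2 - 7*y + 12))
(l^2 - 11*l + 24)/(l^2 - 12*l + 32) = (l - 3)/(l - 4)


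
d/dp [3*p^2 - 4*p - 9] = 6*p - 4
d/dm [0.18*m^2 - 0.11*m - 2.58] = 0.36*m - 0.11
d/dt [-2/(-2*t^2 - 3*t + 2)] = 2*(-4*t - 3)/(2*t^2 + 3*t - 2)^2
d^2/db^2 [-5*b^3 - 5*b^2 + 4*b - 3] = -30*b - 10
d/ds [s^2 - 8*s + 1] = 2*s - 8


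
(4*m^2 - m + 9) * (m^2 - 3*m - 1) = 4*m^4 - 13*m^3 + 8*m^2 - 26*m - 9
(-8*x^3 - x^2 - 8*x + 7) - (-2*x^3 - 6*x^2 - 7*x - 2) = -6*x^3 + 5*x^2 - x + 9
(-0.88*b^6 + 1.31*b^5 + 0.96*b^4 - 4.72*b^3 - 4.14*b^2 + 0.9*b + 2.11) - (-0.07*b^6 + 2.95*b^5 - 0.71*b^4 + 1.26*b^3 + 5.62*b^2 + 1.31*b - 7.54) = -0.81*b^6 - 1.64*b^5 + 1.67*b^4 - 5.98*b^3 - 9.76*b^2 - 0.41*b + 9.65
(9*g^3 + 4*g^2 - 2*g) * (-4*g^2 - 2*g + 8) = -36*g^5 - 34*g^4 + 72*g^3 + 36*g^2 - 16*g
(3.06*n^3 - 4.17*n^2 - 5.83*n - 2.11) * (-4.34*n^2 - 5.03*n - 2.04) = -13.2804*n^5 + 2.706*n^4 + 40.0349*n^3 + 46.9891*n^2 + 22.5065*n + 4.3044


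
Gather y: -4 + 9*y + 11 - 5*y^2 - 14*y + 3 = -5*y^2 - 5*y + 10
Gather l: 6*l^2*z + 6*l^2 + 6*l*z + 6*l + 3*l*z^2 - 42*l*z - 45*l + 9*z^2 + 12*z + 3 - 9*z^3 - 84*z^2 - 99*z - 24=l^2*(6*z + 6) + l*(3*z^2 - 36*z - 39) - 9*z^3 - 75*z^2 - 87*z - 21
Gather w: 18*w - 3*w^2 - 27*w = -3*w^2 - 9*w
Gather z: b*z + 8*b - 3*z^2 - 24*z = 8*b - 3*z^2 + z*(b - 24)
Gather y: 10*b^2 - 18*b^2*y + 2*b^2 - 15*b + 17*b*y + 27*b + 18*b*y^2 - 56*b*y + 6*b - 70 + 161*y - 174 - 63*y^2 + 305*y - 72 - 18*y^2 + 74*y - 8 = 12*b^2 + 18*b + y^2*(18*b - 81) + y*(-18*b^2 - 39*b + 540) - 324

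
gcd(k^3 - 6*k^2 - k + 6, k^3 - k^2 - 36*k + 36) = k^2 - 7*k + 6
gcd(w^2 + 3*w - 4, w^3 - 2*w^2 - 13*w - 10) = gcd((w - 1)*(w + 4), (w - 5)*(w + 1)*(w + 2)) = 1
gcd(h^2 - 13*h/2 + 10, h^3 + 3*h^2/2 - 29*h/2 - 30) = h - 4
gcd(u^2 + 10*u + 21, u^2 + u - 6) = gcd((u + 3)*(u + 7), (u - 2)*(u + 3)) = u + 3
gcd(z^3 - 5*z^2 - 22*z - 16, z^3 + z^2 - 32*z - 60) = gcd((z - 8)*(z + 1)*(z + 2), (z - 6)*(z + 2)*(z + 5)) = z + 2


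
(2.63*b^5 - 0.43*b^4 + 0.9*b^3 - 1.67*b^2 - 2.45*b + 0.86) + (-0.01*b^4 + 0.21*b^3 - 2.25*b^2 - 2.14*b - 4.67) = 2.63*b^5 - 0.44*b^4 + 1.11*b^3 - 3.92*b^2 - 4.59*b - 3.81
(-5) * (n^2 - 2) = 10 - 5*n^2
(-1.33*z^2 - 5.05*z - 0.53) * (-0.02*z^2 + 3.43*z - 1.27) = 0.0266*z^4 - 4.4609*z^3 - 15.6218*z^2 + 4.5956*z + 0.6731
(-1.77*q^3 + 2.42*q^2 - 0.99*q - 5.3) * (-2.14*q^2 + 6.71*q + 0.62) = 3.7878*q^5 - 17.0555*q^4 + 17.2594*q^3 + 6.1995*q^2 - 36.1768*q - 3.286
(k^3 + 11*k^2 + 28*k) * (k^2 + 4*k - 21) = k^5 + 15*k^4 + 51*k^3 - 119*k^2 - 588*k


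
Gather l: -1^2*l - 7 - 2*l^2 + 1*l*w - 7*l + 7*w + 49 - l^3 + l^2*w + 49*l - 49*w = -l^3 + l^2*(w - 2) + l*(w + 41) - 42*w + 42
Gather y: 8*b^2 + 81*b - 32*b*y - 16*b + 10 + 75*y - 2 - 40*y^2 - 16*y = 8*b^2 + 65*b - 40*y^2 + y*(59 - 32*b) + 8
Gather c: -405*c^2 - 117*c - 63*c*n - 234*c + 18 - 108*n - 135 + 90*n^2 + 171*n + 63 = -405*c^2 + c*(-63*n - 351) + 90*n^2 + 63*n - 54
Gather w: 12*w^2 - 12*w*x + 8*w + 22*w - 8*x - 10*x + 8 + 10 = 12*w^2 + w*(30 - 12*x) - 18*x + 18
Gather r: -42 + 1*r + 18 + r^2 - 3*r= r^2 - 2*r - 24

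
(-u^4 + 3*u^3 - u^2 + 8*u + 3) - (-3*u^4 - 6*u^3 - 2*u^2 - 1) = 2*u^4 + 9*u^3 + u^2 + 8*u + 4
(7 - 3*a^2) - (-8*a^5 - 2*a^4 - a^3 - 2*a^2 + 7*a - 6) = 8*a^5 + 2*a^4 + a^3 - a^2 - 7*a + 13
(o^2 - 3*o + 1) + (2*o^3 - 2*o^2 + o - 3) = 2*o^3 - o^2 - 2*o - 2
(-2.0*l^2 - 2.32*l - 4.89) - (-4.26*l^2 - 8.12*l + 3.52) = 2.26*l^2 + 5.8*l - 8.41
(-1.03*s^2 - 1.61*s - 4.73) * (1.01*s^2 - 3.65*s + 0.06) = -1.0403*s^4 + 2.1334*s^3 + 1.0374*s^2 + 17.1679*s - 0.2838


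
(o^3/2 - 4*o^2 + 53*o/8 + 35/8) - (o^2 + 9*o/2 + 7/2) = o^3/2 - 5*o^2 + 17*o/8 + 7/8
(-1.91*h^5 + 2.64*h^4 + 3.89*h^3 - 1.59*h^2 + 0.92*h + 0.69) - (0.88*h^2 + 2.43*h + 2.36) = -1.91*h^5 + 2.64*h^4 + 3.89*h^3 - 2.47*h^2 - 1.51*h - 1.67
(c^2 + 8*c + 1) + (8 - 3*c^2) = -2*c^2 + 8*c + 9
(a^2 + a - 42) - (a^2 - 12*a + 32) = 13*a - 74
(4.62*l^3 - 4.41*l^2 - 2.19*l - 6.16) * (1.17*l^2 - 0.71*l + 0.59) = 5.4054*l^5 - 8.4399*l^4 + 3.2946*l^3 - 8.2542*l^2 + 3.0815*l - 3.6344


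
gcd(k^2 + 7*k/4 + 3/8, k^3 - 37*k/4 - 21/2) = k + 3/2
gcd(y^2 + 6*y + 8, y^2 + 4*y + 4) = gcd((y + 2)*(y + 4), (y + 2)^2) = y + 2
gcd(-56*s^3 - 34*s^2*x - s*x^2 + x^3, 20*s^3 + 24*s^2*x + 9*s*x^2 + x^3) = 2*s + x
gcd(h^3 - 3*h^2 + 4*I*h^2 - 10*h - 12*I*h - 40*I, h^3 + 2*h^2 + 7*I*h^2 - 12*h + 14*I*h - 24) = h^2 + h*(2 + 4*I) + 8*I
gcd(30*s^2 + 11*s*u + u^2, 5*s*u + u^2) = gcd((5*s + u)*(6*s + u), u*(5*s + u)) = 5*s + u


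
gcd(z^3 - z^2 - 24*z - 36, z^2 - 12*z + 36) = z - 6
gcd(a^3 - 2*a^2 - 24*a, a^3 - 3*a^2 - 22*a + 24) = a^2 - 2*a - 24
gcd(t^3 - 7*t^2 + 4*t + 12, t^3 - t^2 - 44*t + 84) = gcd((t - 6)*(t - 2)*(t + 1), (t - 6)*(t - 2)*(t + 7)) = t^2 - 8*t + 12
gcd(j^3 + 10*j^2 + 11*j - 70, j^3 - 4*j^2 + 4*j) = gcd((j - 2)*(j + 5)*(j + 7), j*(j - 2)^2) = j - 2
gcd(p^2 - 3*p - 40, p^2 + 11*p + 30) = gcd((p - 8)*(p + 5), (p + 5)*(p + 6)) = p + 5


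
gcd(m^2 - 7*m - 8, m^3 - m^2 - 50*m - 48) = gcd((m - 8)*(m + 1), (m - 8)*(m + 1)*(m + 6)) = m^2 - 7*m - 8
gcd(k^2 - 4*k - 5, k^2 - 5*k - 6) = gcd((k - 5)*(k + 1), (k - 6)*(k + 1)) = k + 1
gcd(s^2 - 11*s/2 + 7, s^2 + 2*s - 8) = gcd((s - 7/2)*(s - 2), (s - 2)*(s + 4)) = s - 2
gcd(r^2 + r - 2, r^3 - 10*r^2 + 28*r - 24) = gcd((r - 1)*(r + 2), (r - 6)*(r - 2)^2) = 1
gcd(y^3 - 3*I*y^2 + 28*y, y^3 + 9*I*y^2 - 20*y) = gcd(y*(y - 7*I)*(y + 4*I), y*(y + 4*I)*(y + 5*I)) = y^2 + 4*I*y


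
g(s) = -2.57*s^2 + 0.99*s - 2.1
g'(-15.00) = 78.09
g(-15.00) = -595.20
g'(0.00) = 0.99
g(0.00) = -2.10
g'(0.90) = -3.64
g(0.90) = -3.29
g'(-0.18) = 1.92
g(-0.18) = -2.36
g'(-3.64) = 19.70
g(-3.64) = -39.76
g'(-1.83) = 10.40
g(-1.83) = -12.52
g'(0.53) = -1.73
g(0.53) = -2.30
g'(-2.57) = 14.20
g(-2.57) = -21.62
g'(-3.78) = 20.42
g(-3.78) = -42.56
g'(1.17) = -5.02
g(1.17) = -4.46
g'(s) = 0.99 - 5.14*s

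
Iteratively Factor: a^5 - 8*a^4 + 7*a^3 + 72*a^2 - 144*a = (a - 4)*(a^4 - 4*a^3 - 9*a^2 + 36*a) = (a - 4)^2*(a^3 - 9*a) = (a - 4)^2*(a + 3)*(a^2 - 3*a) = (a - 4)^2*(a - 3)*(a + 3)*(a)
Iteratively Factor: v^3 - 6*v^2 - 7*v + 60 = (v - 4)*(v^2 - 2*v - 15) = (v - 4)*(v + 3)*(v - 5)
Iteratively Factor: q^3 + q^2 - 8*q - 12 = (q - 3)*(q^2 + 4*q + 4) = (q - 3)*(q + 2)*(q + 2)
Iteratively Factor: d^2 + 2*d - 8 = (d - 2)*(d + 4)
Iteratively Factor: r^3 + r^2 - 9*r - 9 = (r - 3)*(r^2 + 4*r + 3) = (r - 3)*(r + 1)*(r + 3)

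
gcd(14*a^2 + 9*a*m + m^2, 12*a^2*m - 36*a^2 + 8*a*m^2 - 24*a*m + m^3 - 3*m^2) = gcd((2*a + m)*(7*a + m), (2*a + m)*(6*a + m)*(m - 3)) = 2*a + m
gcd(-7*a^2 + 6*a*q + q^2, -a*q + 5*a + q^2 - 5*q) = -a + q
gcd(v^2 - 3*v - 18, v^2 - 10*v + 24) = v - 6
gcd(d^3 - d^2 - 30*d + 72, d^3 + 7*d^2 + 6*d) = d + 6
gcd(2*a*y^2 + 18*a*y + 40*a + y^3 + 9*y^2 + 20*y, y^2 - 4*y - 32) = y + 4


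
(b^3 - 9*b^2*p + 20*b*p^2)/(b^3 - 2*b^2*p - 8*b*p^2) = (b - 5*p)/(b + 2*p)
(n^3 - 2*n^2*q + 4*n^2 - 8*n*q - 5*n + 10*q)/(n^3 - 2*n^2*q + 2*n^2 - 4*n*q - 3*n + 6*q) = (n + 5)/(n + 3)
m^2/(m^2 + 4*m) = m/(m + 4)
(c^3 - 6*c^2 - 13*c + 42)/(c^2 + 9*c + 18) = (c^2 - 9*c + 14)/(c + 6)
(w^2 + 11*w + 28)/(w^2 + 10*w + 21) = (w + 4)/(w + 3)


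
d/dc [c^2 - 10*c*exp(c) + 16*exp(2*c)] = -10*c*exp(c) + 2*c + 32*exp(2*c) - 10*exp(c)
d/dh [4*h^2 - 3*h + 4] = 8*h - 3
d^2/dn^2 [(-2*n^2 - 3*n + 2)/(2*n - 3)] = -56/(8*n^3 - 36*n^2 + 54*n - 27)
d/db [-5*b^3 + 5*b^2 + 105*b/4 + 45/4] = -15*b^2 + 10*b + 105/4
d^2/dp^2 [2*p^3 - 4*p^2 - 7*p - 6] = 12*p - 8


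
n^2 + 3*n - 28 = (n - 4)*(n + 7)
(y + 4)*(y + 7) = y^2 + 11*y + 28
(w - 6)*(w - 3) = w^2 - 9*w + 18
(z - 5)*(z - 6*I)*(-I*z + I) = -I*z^3 - 6*z^2 + 6*I*z^2 + 36*z - 5*I*z - 30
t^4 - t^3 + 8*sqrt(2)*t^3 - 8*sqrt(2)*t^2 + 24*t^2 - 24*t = t*(t - 1)*(t + 2*sqrt(2))*(t + 6*sqrt(2))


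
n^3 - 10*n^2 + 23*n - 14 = (n - 7)*(n - 2)*(n - 1)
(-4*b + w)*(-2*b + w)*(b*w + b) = 8*b^3*w + 8*b^3 - 6*b^2*w^2 - 6*b^2*w + b*w^3 + b*w^2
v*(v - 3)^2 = v^3 - 6*v^2 + 9*v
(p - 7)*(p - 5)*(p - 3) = p^3 - 15*p^2 + 71*p - 105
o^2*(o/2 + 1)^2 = o^4/4 + o^3 + o^2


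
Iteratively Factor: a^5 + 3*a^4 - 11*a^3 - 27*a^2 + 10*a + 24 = (a - 3)*(a^4 + 6*a^3 + 7*a^2 - 6*a - 8) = (a - 3)*(a - 1)*(a^3 + 7*a^2 + 14*a + 8) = (a - 3)*(a - 1)*(a + 1)*(a^2 + 6*a + 8) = (a - 3)*(a - 1)*(a + 1)*(a + 4)*(a + 2)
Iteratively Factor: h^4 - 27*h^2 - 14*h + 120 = (h - 2)*(h^3 + 2*h^2 - 23*h - 60) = (h - 2)*(h + 3)*(h^2 - h - 20) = (h - 2)*(h + 3)*(h + 4)*(h - 5)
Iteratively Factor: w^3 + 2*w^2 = (w)*(w^2 + 2*w) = w*(w + 2)*(w)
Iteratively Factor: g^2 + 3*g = (g + 3)*(g)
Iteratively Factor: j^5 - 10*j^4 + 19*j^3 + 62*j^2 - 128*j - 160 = (j + 1)*(j^4 - 11*j^3 + 30*j^2 + 32*j - 160) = (j - 4)*(j + 1)*(j^3 - 7*j^2 + 2*j + 40) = (j - 4)^2*(j + 1)*(j^2 - 3*j - 10) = (j - 4)^2*(j + 1)*(j + 2)*(j - 5)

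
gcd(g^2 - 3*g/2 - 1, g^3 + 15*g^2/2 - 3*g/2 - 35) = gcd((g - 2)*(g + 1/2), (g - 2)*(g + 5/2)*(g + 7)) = g - 2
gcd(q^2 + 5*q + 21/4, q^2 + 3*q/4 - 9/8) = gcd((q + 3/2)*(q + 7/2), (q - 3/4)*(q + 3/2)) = q + 3/2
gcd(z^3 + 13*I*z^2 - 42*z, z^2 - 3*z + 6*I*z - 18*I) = z + 6*I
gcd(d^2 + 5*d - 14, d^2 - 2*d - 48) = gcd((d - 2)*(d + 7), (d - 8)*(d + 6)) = 1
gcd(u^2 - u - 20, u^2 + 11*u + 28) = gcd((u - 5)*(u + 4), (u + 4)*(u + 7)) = u + 4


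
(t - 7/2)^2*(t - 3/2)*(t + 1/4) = t^4 - 33*t^3/4 + 165*t^2/8 - 203*t/16 - 147/32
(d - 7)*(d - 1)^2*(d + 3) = d^4 - 6*d^3 - 12*d^2 + 38*d - 21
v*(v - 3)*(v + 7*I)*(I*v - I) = I*v^4 - 7*v^3 - 4*I*v^3 + 28*v^2 + 3*I*v^2 - 21*v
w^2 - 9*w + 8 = (w - 8)*(w - 1)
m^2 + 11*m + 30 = (m + 5)*(m + 6)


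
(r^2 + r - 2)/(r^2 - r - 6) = (r - 1)/(r - 3)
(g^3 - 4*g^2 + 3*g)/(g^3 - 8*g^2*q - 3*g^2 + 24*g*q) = (1 - g)/(-g + 8*q)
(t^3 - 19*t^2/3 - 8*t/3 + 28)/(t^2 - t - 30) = (3*t^2 - t - 14)/(3*(t + 5))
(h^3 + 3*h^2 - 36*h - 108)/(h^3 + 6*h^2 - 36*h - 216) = (h + 3)/(h + 6)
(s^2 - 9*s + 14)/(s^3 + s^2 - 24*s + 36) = (s - 7)/(s^2 + 3*s - 18)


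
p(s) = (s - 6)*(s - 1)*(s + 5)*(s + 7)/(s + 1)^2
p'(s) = (s - 6)*(s - 1)*(s + 5)/(s + 1)^2 + (s - 6)*(s - 1)*(s + 7)/(s + 1)^2 - 2*(s - 6)*(s - 1)*(s + 5)*(s + 7)/(s + 1)^3 + (s - 6)*(s + 5)*(s + 7)/(s + 1)^2 + (s - 1)*(s + 5)*(s + 7)/(s + 1)^2 = (2*s^4 + 9*s^3 + 15*s^2 + 87*s - 593)/(s^3 + 3*s^2 + 3*s + 1)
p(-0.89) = 27025.81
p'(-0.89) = -498601.33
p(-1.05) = 135867.95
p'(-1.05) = 5406400.90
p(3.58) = -27.02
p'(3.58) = 6.79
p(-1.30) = 3934.46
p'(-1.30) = 25733.73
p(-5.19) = -1.36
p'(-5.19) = 6.08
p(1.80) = -25.65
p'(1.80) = -14.32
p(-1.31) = 3689.31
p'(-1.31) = 23348.37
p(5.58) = -5.91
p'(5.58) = 13.56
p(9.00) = 53.76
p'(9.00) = 21.09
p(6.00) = 0.00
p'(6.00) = 14.59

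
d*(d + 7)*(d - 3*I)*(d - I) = d^4 + 7*d^3 - 4*I*d^3 - 3*d^2 - 28*I*d^2 - 21*d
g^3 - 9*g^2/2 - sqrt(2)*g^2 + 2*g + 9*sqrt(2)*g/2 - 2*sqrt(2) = (g - 4)*(g - 1/2)*(g - sqrt(2))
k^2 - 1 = (k - 1)*(k + 1)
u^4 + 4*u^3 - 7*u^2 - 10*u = u*(u - 2)*(u + 1)*(u + 5)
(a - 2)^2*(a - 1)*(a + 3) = a^4 - 2*a^3 - 7*a^2 + 20*a - 12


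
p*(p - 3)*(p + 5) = p^3 + 2*p^2 - 15*p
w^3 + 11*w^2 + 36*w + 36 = (w + 2)*(w + 3)*(w + 6)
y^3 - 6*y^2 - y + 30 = (y - 5)*(y - 3)*(y + 2)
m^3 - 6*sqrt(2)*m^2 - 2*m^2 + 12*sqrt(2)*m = m*(m - 2)*(m - 6*sqrt(2))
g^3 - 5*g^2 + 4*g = g*(g - 4)*(g - 1)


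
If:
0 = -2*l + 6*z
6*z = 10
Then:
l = 5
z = 5/3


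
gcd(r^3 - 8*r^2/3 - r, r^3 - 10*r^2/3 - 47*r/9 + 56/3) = r - 3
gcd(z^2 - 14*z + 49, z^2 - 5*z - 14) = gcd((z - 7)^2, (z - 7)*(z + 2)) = z - 7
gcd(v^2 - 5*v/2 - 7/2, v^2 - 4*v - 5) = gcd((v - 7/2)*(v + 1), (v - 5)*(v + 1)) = v + 1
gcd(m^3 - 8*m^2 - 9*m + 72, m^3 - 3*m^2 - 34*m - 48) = m^2 - 5*m - 24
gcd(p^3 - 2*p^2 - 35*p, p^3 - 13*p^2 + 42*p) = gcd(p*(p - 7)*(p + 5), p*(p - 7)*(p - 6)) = p^2 - 7*p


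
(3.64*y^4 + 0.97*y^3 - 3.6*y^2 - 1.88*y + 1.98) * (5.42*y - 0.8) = 19.7288*y^5 + 2.3454*y^4 - 20.288*y^3 - 7.3096*y^2 + 12.2356*y - 1.584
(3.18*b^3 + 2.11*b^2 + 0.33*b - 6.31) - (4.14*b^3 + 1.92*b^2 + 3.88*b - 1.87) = -0.96*b^3 + 0.19*b^2 - 3.55*b - 4.44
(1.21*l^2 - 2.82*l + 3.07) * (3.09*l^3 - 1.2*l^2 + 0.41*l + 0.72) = 3.7389*l^5 - 10.1658*l^4 + 13.3664*l^3 - 3.969*l^2 - 0.7717*l + 2.2104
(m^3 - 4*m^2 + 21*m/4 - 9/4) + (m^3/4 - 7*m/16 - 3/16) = 5*m^3/4 - 4*m^2 + 77*m/16 - 39/16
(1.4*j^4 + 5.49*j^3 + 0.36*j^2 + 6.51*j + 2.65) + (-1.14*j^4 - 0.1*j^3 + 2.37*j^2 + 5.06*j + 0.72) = 0.26*j^4 + 5.39*j^3 + 2.73*j^2 + 11.57*j + 3.37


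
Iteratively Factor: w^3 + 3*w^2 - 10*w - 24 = (w - 3)*(w^2 + 6*w + 8) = (w - 3)*(w + 2)*(w + 4)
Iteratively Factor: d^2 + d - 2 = (d - 1)*(d + 2)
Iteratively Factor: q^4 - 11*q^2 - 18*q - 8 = (q + 2)*(q^3 - 2*q^2 - 7*q - 4) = (q - 4)*(q + 2)*(q^2 + 2*q + 1) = (q - 4)*(q + 1)*(q + 2)*(q + 1)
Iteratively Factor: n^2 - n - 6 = (n + 2)*(n - 3)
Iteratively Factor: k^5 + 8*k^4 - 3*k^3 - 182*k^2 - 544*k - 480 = (k + 4)*(k^4 + 4*k^3 - 19*k^2 - 106*k - 120) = (k + 3)*(k + 4)*(k^3 + k^2 - 22*k - 40) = (k - 5)*(k + 3)*(k + 4)*(k^2 + 6*k + 8) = (k - 5)*(k + 3)*(k + 4)^2*(k + 2)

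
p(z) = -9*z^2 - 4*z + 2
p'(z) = -18*z - 4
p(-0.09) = 2.29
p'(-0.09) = -2.38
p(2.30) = -54.81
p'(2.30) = -45.40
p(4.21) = -174.36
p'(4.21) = -79.78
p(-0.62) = 1.02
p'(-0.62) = 7.16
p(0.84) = -7.71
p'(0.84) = -19.12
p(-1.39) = -9.83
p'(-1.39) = 21.02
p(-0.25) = 2.44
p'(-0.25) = 0.50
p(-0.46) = 1.94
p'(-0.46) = 4.28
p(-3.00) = -67.00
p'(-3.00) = 50.00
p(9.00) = -763.00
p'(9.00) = -166.00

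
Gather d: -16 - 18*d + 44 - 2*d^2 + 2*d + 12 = -2*d^2 - 16*d + 40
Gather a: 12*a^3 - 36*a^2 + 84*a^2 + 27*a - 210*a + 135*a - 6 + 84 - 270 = 12*a^3 + 48*a^2 - 48*a - 192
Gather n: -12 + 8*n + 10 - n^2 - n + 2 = -n^2 + 7*n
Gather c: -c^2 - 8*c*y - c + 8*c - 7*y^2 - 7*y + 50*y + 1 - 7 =-c^2 + c*(7 - 8*y) - 7*y^2 + 43*y - 6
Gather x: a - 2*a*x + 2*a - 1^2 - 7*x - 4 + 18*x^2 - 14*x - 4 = 3*a + 18*x^2 + x*(-2*a - 21) - 9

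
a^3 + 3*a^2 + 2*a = a*(a + 1)*(a + 2)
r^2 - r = r*(r - 1)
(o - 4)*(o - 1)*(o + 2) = o^3 - 3*o^2 - 6*o + 8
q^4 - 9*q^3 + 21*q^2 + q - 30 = (q - 5)*(q - 3)*(q - 2)*(q + 1)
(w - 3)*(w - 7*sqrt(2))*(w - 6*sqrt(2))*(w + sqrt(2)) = w^4 - 12*sqrt(2)*w^3 - 3*w^3 + 36*sqrt(2)*w^2 + 58*w^2 - 174*w + 84*sqrt(2)*w - 252*sqrt(2)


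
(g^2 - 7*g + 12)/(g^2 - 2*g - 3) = (g - 4)/(g + 1)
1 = 1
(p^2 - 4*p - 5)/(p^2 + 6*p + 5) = (p - 5)/(p + 5)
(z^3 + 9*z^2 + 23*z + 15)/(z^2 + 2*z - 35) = (z^3 + 9*z^2 + 23*z + 15)/(z^2 + 2*z - 35)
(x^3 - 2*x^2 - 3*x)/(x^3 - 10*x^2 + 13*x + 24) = x/(x - 8)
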